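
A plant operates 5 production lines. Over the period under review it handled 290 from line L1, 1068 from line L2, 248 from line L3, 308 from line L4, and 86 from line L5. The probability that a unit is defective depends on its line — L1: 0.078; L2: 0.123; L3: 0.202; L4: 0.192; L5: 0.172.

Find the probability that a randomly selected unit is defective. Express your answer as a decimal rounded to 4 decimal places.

Total: 290 + 1068 + 248 + 308 + 86 = 2000.
P(L1) = 290/2000 = 0.145. P(L2) = 1068/2000 = 0.534. P(L3) = 248/2000 = 0.124. P(L4) = 308/2000 = 0.154. P(L5) = 86/2000 = 0.043.
P(D) = P(D|L1)·P(L1) + P(D|L2)·P(L2) + P(D|L3)·P(L3) + P(D|L4)·P(L4) + P(D|L5)·P(L5)
      = 0.078·0.145 + 0.123·0.534 + 0.202·0.124 + 0.192·0.154 + 0.172·0.043
      = 0.01131 + 0.065682 + 0.025048 + 0.029568 + 0.007396 = 0.139004

0.1390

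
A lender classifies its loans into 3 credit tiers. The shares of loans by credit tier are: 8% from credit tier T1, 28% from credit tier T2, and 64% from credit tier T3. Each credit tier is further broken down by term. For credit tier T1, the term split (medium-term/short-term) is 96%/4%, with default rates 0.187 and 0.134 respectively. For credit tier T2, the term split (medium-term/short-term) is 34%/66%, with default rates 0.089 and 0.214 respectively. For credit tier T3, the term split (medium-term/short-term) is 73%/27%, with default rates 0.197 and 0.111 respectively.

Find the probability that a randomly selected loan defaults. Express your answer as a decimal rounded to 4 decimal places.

P(D) ≈ 0.1740

P(D|T1) = 0.96·0.187 + 0.04·0.134 = 0.17952 + 0.00536 = 0.18488
P(D|T2) = 0.34·0.089 + 0.66·0.214 = 0.03026 + 0.14124 = 0.1715
P(D|T3) = 0.73·0.197 + 0.27·0.111 = 0.14381 + 0.02997 = 0.17378
Then overall,
P(D) = 0.08·0.18488 + 0.28·0.1715 + 0.64·0.17378
      = 0.0147904 + 0.04802 + 0.1112192 = 0.1740296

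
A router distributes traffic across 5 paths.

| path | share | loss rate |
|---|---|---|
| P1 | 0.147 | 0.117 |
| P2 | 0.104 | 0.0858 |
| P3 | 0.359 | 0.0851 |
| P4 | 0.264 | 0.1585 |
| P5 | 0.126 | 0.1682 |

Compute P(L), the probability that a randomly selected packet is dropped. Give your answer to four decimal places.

P(L) = P(L|P1)·P(P1) + P(L|P2)·P(P2) + P(L|P3)·P(P3) + P(L|P4)·P(P4) + P(L|P5)·P(P5)
      = 0.117·0.147 + 0.0858·0.104 + 0.0851·0.359 + 0.1585·0.264 + 0.1682·0.126
      = 0.017199 + 0.0089232 + 0.0305509 + 0.041844 + 0.0211932 = 0.1197103

P(L) ≈ 0.1197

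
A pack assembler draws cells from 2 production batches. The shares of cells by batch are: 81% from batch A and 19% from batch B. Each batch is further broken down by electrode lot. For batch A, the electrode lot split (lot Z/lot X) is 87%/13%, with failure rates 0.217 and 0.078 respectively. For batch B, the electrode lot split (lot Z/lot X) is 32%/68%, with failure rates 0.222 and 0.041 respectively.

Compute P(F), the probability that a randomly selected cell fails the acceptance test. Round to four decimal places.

P(F) ≈ 0.1799

P(F|A) = 0.87·0.217 + 0.13·0.078 = 0.18879 + 0.01014 = 0.19893
P(F|B) = 0.32·0.222 + 0.68·0.041 = 0.07104 + 0.02788 = 0.09892
Then overall,
P(F) = 0.81·0.19893 + 0.19·0.09892
      = 0.1611333 + 0.0187948 = 0.1799281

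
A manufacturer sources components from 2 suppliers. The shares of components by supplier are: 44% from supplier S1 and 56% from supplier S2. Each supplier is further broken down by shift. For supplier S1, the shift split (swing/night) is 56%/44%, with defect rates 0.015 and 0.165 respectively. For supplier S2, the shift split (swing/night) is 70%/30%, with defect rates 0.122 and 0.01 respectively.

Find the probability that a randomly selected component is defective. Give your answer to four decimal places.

0.0851

P(D|S1) = 0.56·0.015 + 0.44·0.165 = 0.0084 + 0.0726 = 0.081
P(D|S2) = 0.7·0.122 + 0.3·0.01 = 0.0854 + 0.003 = 0.0884
By total probability over the outer partition,
P(D) = 0.44·0.081 + 0.56·0.0884
      = 0.03564 + 0.049504 = 0.085144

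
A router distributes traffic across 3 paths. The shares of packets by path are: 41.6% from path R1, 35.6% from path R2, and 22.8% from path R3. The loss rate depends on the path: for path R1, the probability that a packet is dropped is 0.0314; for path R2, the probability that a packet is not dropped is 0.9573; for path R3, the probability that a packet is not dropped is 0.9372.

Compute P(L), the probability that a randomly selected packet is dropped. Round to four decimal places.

P(L|R2) = 1 − 0.9573 = 0.0427.
P(L|R3) = 1 − 0.9372 = 0.0628.
Using total probability over the partition,
P(L) = P(L|R1)·P(R1) + P(L|R2)·P(R2) + P(L|R3)·P(R3)
      = 0.0314·0.416 + 0.0427·0.356 + 0.0628·0.228
      = 0.0130624 + 0.0152012 + 0.0143184 = 0.042582

0.0426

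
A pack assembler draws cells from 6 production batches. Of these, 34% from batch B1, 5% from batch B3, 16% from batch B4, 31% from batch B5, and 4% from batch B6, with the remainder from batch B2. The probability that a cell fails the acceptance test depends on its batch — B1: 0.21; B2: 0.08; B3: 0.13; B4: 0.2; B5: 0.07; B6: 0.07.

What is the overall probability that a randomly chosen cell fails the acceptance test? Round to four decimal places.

P(B2) = 1 − (0.34 + 0.05 + 0.16 + 0.31 + 0.04) = 0.1.
Summing over the partition,
P(F) = P(F|B1)·P(B1) + P(F|B2)·P(B2) + P(F|B3)·P(B3) + P(F|B4)·P(B4) + P(F|B5)·P(B5) + P(F|B6)·P(B6)
      = 0.21·0.34 + 0.08·0.1 + 0.13·0.05 + 0.2·0.16 + 0.07·0.31 + 0.07·0.04
      = 0.0714 + 0.008 + 0.0065 + 0.032 + 0.0217 + 0.0028 = 0.1424

0.1424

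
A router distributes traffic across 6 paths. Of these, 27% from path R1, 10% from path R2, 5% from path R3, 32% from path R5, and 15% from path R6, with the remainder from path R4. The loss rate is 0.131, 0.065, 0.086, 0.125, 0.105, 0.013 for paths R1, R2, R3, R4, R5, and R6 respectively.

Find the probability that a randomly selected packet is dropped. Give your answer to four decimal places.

P(R4) = 1 − (0.27 + 0.1 + 0.05 + 0.32 + 0.15) = 0.11.
P(L) = P(L|R1)·P(R1) + P(L|R2)·P(R2) + P(L|R3)·P(R3) + P(L|R4)·P(R4) + P(L|R5)·P(R5) + P(L|R6)·P(R6)
      = 0.131·0.27 + 0.065·0.1 + 0.086·0.05 + 0.125·0.11 + 0.105·0.32 + 0.013·0.15
      = 0.03537 + 0.0065 + 0.0043 + 0.01375 + 0.0336 + 0.00195 = 0.09547

0.0955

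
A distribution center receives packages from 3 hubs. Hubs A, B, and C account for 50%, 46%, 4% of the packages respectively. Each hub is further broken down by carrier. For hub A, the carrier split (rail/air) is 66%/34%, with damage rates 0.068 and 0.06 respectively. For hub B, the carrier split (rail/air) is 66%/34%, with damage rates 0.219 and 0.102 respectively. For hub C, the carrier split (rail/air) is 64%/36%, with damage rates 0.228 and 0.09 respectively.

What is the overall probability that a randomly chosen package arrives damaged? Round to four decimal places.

P(D) ≈ 0.1222

P(D|A) = 0.66·0.068 + 0.34·0.06 = 0.04488 + 0.0204 = 0.06528
P(D|B) = 0.66·0.219 + 0.34·0.102 = 0.14454 + 0.03468 = 0.17922
P(D|C) = 0.64·0.228 + 0.36·0.09 = 0.14592 + 0.0324 = 0.17832
Then overall,
P(D) = 0.5·0.06528 + 0.46·0.17922 + 0.04·0.17832
      = 0.03264 + 0.0824412 + 0.0071328 = 0.122214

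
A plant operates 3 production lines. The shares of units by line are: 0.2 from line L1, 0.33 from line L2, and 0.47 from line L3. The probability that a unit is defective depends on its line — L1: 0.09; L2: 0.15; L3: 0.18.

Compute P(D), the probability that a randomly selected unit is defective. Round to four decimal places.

P(D) ≈ 0.1521

P(D) = P(D|L1)·P(L1) + P(D|L2)·P(L2) + P(D|L3)·P(L3)
      = 0.09·0.2 + 0.15·0.33 + 0.18·0.47
      = 0.018 + 0.0495 + 0.0846 = 0.1521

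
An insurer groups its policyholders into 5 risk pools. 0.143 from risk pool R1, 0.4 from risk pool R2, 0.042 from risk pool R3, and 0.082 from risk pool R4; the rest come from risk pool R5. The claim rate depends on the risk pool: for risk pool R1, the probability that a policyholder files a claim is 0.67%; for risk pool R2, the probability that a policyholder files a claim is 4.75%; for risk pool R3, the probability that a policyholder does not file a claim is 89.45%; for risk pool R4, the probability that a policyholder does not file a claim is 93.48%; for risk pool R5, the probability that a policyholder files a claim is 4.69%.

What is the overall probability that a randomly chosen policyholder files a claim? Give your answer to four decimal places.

P(R5) = 1 − (0.143 + 0.4 + 0.042 + 0.082) = 0.333.
P(C|R3) = 1 − 0.8945 = 0.1055.
P(C|R4) = 1 − 0.9348 = 0.0652.
P(C) = P(C|R1)·P(R1) + P(C|R2)·P(R2) + P(C|R3)·P(R3) + P(C|R4)·P(R4) + P(C|R5)·P(R5)
      = 0.0067·0.143 + 0.0475·0.4 + 0.1055·0.042 + 0.0652·0.082 + 0.0469·0.333
      = 0.0009581 + 0.019 + 0.004431 + 0.0053464 + 0.0156177 = 0.0453532

0.0454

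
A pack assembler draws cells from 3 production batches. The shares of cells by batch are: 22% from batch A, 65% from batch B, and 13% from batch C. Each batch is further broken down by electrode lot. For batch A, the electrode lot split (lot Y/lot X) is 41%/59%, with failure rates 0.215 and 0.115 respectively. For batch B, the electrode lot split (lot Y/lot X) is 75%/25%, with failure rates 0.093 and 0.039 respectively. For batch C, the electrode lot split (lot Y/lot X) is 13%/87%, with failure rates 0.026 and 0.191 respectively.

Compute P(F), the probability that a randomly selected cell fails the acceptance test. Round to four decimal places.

P(F) ≈ 0.1080

P(F|A) = 0.41·0.215 + 0.59·0.115 = 0.08815 + 0.06785 = 0.156
P(F|B) = 0.75·0.093 + 0.25·0.039 = 0.06975 + 0.00975 = 0.0795
P(F|C) = 0.13·0.026 + 0.87·0.191 = 0.00338 + 0.16617 = 0.16955
By total probability over the outer partition,
P(F) = 0.22·0.156 + 0.65·0.0795 + 0.13·0.16955
      = 0.03432 + 0.051675 + 0.0220415 = 0.1080365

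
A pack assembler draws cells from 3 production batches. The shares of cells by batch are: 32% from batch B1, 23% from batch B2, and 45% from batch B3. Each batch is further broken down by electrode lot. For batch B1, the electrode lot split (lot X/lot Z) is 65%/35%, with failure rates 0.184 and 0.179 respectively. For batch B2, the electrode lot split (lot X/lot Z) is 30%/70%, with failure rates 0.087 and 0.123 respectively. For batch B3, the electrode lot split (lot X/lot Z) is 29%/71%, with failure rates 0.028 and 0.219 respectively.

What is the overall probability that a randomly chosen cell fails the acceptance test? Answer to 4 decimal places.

P(F|B1) = 0.65·0.184 + 0.35·0.179 = 0.1196 + 0.06265 = 0.18225
P(F|B2) = 0.3·0.087 + 0.7·0.123 = 0.0261 + 0.0861 = 0.1122
P(F|B3) = 0.29·0.028 + 0.71·0.219 = 0.00812 + 0.15549 = 0.16361
Then overall,
P(F) = 0.32·0.18225 + 0.23·0.1122 + 0.45·0.16361
      = 0.05832 + 0.025806 + 0.0736245 = 0.1577505

P(F) ≈ 0.1578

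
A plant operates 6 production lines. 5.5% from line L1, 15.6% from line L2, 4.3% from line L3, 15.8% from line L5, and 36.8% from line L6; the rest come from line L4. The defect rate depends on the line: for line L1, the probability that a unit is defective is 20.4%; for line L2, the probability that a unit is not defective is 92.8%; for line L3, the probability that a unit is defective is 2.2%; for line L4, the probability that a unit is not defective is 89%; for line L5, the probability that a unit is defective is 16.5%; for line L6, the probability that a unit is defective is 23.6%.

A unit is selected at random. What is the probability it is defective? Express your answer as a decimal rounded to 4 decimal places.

P(D) ≈ 0.1605

P(L4) = 1 − (0.055 + 0.156 + 0.043 + 0.158 + 0.368) = 0.22.
P(D|L2) = 1 − 0.928 = 0.072.
P(D|L4) = 1 − 0.89 = 0.11.
P(D) = P(D|L1)·P(L1) + P(D|L2)·P(L2) + P(D|L3)·P(L3) + P(D|L4)·P(L4) + P(D|L5)·P(L5) + P(D|L6)·P(L6)
      = 0.204·0.055 + 0.072·0.156 + 0.022·0.043 + 0.11·0.22 + 0.165·0.158 + 0.236·0.368
      = 0.01122 + 0.011232 + 0.000946 + 0.0242 + 0.02607 + 0.086848 = 0.160516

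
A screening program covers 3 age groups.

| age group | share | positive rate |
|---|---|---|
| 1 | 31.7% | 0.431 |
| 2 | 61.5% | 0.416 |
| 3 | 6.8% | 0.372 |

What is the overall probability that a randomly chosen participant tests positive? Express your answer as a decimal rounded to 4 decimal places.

0.4178

By the law of total probability,
P(T) = P(T|1)·P(1) + P(T|2)·P(2) + P(T|3)·P(3)
      = 0.431·0.317 + 0.416·0.615 + 0.372·0.068
      = 0.136627 + 0.25584 + 0.025296 = 0.417763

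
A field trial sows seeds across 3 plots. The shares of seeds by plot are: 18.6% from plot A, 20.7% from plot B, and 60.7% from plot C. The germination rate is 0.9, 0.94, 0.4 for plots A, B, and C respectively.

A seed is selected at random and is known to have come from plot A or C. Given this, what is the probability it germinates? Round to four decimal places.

Let S = {A, C}.
P(S) = 0.186 + 0.607 = 0.793.
P(G ∩ S) = 0.9·0.186 + 0.4·0.607 = 0.1674 + 0.2428 = 0.4102.
P(G | S) = 0.4102 / 0.793 = 0.517276…

P(G|S) ≈ 0.5173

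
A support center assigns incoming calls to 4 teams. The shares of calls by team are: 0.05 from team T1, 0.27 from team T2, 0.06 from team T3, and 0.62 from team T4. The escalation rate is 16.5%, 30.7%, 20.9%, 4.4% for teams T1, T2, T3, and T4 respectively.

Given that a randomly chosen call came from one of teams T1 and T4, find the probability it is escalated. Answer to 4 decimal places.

0.0530

Let S = {T1, T4}.
P(S) = 0.05 + 0.62 = 0.67.
P(E ∩ S) = 0.165·0.05 + 0.044·0.62 = 0.00825 + 0.02728 = 0.03553.
P(E | S) = 0.03553 / 0.67 = 0.053030…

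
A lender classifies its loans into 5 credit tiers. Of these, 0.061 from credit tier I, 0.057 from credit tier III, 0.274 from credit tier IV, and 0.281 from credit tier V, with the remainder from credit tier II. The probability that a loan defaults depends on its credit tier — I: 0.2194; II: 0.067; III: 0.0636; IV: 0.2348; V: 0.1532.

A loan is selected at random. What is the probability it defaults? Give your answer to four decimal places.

0.1463

P(II) = 1 − (0.061 + 0.057 + 0.274 + 0.281) = 0.327.
By the law of total probability,
P(D) = P(D|I)·P(I) + P(D|II)·P(II) + P(D|III)·P(III) + P(D|IV)·P(IV) + P(D|V)·P(V)
      = 0.2194·0.061 + 0.067·0.327 + 0.0636·0.057 + 0.2348·0.274 + 0.1532·0.281
      = 0.0133834 + 0.021909 + 0.0036252 + 0.0643352 + 0.0430492 = 0.146302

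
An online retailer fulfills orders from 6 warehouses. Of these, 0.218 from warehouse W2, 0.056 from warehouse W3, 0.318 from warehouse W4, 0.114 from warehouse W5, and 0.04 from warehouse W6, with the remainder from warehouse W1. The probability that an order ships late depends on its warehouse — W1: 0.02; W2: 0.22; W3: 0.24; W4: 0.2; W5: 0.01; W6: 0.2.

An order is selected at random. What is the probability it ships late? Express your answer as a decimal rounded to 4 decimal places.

P(W1) = 1 − (0.218 + 0.056 + 0.318 + 0.114 + 0.04) = 0.254.
Using total probability over the partition,
P(L) = P(L|W1)·P(W1) + P(L|W2)·P(W2) + P(L|W3)·P(W3) + P(L|W4)·P(W4) + P(L|W5)·P(W5) + P(L|W6)·P(W6)
      = 0.02·0.254 + 0.22·0.218 + 0.24·0.056 + 0.2·0.318 + 0.01·0.114 + 0.2·0.04
      = 0.00508 + 0.04796 + 0.01344 + 0.0636 + 0.00114 + 0.008 = 0.13922

P(L) ≈ 0.1392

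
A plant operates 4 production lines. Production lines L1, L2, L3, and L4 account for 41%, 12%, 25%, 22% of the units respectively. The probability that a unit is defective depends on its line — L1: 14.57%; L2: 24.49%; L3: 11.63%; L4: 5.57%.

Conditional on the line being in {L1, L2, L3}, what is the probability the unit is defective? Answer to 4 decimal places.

Let S = {L1, L2, L3}.
P(S) = 0.41 + 0.12 + 0.25 = 0.78.
P(D ∩ S) = 0.1457·0.41 + 0.2449·0.12 + 0.1163·0.25 = 0.059737 + 0.029388 + 0.029075 = 0.1182.
P(D | S) = 0.1182 / 0.78 = 0.151538…

P(D|S) ≈ 0.1515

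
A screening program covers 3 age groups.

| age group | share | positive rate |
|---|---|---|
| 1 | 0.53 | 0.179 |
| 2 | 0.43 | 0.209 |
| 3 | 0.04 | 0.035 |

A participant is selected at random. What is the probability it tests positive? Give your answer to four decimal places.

By the law of total probability,
P(T) = P(T|1)·P(1) + P(T|2)·P(2) + P(T|3)·P(3)
      = 0.179·0.53 + 0.209·0.43 + 0.035·0.04
      = 0.09487 + 0.08987 + 0.0014 = 0.18614

0.1861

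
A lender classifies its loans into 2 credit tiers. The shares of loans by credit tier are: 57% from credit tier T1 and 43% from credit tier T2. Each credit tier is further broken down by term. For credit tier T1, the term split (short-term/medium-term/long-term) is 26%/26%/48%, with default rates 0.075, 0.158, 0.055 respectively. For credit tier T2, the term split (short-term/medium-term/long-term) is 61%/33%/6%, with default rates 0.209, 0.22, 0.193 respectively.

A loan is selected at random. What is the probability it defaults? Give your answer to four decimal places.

0.1406

P(D|T1) = 0.26·0.075 + 0.26·0.158 + 0.48·0.055 = 0.0195 + 0.04108 + 0.0264 = 0.08698
P(D|T2) = 0.61·0.209 + 0.33·0.22 + 0.06·0.193 = 0.12749 + 0.0726 + 0.01158 = 0.21167
By total probability over the outer partition,
P(D) = 0.57·0.08698 + 0.43·0.21167
      = 0.0495786 + 0.0910181 = 0.1405967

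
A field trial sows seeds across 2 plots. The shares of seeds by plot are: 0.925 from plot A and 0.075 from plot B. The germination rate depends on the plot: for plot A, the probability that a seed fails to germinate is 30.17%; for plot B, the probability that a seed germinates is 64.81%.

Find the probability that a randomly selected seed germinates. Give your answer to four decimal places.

P(G) ≈ 0.6945

P(G|A) = 1 − 0.3017 = 0.6983.
P(G) = P(G|A)·P(A) + P(G|B)·P(B)
      = 0.6983·0.925 + 0.6481·0.075
      = 0.6459275 + 0.0486075 = 0.694535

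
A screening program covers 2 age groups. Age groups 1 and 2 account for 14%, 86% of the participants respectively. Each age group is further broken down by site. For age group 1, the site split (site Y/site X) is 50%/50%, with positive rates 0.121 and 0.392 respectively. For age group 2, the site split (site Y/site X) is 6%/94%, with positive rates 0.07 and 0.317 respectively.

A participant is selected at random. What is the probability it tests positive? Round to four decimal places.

0.2958

P(T|1) = 0.5·0.121 + 0.5·0.392 = 0.0605 + 0.196 = 0.2565
P(T|2) = 0.06·0.07 + 0.94·0.317 = 0.0042 + 0.29798 = 0.30218
By total probability over the outer partition,
P(T) = 0.14·0.2565 + 0.86·0.30218
      = 0.03591 + 0.2598748 = 0.2957848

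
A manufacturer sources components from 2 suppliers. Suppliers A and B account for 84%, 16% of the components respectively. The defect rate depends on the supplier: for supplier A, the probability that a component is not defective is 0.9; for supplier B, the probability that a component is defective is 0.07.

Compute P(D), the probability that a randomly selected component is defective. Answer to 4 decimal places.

P(D|A) = 1 − 0.9 = 0.1.
P(D) = P(D|A)·P(A) + P(D|B)·P(B)
      = 0.1·0.84 + 0.07·0.16
      = 0.084 + 0.0112 = 0.0952

P(D) ≈ 0.0952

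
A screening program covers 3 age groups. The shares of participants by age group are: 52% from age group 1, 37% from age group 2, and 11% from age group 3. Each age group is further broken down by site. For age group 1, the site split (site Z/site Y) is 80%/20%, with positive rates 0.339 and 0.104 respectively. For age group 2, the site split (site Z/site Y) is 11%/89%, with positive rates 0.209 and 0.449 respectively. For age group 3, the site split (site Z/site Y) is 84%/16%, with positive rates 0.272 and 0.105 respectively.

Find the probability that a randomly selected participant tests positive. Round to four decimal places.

P(T|1) = 0.8·0.339 + 0.2·0.104 = 0.2712 + 0.0208 = 0.292
P(T|2) = 0.11·0.209 + 0.89·0.449 = 0.02299 + 0.39961 = 0.4226
P(T|3) = 0.84·0.272 + 0.16·0.105 = 0.22848 + 0.0168 = 0.24528
Then overall,
P(T) = 0.52·0.292 + 0.37·0.4226 + 0.11·0.24528
      = 0.15184 + 0.156362 + 0.0269808 = 0.3351828

0.3352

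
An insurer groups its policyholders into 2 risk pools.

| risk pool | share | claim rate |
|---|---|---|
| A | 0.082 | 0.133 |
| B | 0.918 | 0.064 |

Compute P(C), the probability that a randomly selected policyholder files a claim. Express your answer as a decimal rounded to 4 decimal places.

0.0697

P(C) = P(C|A)·P(A) + P(C|B)·P(B)
      = 0.133·0.082 + 0.064·0.918
      = 0.010906 + 0.058752 = 0.069658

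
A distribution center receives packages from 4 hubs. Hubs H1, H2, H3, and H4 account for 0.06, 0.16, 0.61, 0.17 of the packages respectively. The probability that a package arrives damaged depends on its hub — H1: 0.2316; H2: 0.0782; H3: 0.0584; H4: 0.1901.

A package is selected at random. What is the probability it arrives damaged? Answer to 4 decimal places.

0.0943

P(D) = P(D|H1)·P(H1) + P(D|H2)·P(H2) + P(D|H3)·P(H3) + P(D|H4)·P(H4)
      = 0.2316·0.06 + 0.0782·0.16 + 0.0584·0.61 + 0.1901·0.17
      = 0.013896 + 0.012512 + 0.035624 + 0.032317 = 0.094349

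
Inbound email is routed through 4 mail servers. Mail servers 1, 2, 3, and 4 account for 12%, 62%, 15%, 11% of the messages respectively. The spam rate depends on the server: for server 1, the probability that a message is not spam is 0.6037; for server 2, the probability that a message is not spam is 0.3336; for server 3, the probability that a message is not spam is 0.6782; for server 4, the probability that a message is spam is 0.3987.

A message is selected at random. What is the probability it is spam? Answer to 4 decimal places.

P(S|1) = 1 − 0.6037 = 0.3963.
P(S|2) = 1 − 0.3336 = 0.6664.
P(S|3) = 1 − 0.6782 = 0.3218.
P(S) = P(S|1)·P(1) + P(S|2)·P(2) + P(S|3)·P(3) + P(S|4)·P(4)
      = 0.3963·0.12 + 0.6664·0.62 + 0.3218·0.15 + 0.3987·0.11
      = 0.047556 + 0.413168 + 0.04827 + 0.043857 = 0.552851

P(S) ≈ 0.5529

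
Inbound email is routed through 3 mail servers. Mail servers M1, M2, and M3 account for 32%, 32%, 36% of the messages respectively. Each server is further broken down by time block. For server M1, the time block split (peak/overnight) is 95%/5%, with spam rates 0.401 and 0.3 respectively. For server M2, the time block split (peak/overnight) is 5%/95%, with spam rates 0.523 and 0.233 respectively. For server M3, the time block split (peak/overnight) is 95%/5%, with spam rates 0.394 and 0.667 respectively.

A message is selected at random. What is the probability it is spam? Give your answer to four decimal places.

P(S) ≈ 0.3527

P(S|M1) = 0.95·0.401 + 0.05·0.3 = 0.38095 + 0.015 = 0.39595
P(S|M2) = 0.05·0.523 + 0.95·0.233 = 0.02615 + 0.22135 = 0.2475
P(S|M3) = 0.95·0.394 + 0.05·0.667 = 0.3743 + 0.03335 = 0.40765
Then overall,
P(S) = 0.32·0.39595 + 0.32·0.2475 + 0.36·0.40765
      = 0.126704 + 0.0792 + 0.146754 = 0.352658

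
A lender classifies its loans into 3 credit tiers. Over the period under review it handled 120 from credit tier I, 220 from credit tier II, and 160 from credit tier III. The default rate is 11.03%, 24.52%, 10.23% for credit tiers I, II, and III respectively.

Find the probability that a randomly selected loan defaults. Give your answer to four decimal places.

0.1671

Total: 120 + 220 + 160 = 500.
P(I) = 120/500 = 0.24. P(II) = 220/500 = 0.44. P(III) = 160/500 = 0.32.
Using total probability over the partition,
P(D) = P(D|I)·P(I) + P(D|II)·P(II) + P(D|III)·P(III)
      = 0.1103·0.24 + 0.2452·0.44 + 0.1023·0.32
      = 0.026472 + 0.107888 + 0.032736 = 0.167096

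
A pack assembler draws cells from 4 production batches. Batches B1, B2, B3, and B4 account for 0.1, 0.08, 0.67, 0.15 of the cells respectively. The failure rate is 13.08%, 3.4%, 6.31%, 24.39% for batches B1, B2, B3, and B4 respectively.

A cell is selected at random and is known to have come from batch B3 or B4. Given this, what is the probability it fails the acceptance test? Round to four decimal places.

0.0962

Let S = {B3, B4}.
P(S) = 0.67 + 0.15 = 0.82.
P(F ∩ S) = 0.0631·0.67 + 0.2439·0.15 = 0.042277 + 0.036585 = 0.078862.
P(F | S) = 0.078862 / 0.82 = 0.096173…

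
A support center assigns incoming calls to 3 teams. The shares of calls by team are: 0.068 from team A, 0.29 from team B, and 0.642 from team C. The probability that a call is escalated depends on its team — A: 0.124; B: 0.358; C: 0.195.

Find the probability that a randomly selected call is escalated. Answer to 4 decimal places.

0.2374

Summing over the partition,
P(E) = P(E|A)·P(A) + P(E|B)·P(B) + P(E|C)·P(C)
      = 0.124·0.068 + 0.358·0.29 + 0.195·0.642
      = 0.008432 + 0.10382 + 0.12519 = 0.237442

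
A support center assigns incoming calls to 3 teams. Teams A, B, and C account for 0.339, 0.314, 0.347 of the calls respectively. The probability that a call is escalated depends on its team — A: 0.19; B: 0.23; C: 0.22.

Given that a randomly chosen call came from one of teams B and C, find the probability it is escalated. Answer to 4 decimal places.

P(E|S) ≈ 0.2248

Let S = {B, C}.
P(S) = 0.314 + 0.347 = 0.661.
P(E ∩ S) = 0.23·0.314 + 0.22·0.347 = 0.07222 + 0.07634 = 0.14856.
P(E | S) = 0.14856 / 0.661 = 0.224750…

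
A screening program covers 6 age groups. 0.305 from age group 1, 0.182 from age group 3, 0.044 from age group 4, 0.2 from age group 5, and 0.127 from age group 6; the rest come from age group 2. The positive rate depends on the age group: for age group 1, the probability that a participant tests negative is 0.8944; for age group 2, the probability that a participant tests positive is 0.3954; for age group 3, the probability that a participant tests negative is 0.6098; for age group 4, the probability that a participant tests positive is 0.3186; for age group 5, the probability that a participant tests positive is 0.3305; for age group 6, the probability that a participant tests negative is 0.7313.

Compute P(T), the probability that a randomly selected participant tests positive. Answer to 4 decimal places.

P(T) ≈ 0.2736

P(2) = 1 − (0.305 + 0.182 + 0.044 + 0.2 + 0.127) = 0.142.
P(T|1) = 1 − 0.8944 = 0.1056.
P(T|3) = 1 − 0.6098 = 0.3902.
P(T|6) = 1 − 0.7313 = 0.2687.
Summing over the partition,
P(T) = P(T|1)·P(1) + P(T|2)·P(2) + P(T|3)·P(3) + P(T|4)·P(4) + P(T|5)·P(5) + P(T|6)·P(6)
      = 0.1056·0.305 + 0.3954·0.142 + 0.3902·0.182 + 0.3186·0.044 + 0.3305·0.2 + 0.2687·0.127
      = 0.032208 + 0.0561468 + 0.0710164 + 0.0140184 + 0.0661 + 0.0341249 = 0.2736145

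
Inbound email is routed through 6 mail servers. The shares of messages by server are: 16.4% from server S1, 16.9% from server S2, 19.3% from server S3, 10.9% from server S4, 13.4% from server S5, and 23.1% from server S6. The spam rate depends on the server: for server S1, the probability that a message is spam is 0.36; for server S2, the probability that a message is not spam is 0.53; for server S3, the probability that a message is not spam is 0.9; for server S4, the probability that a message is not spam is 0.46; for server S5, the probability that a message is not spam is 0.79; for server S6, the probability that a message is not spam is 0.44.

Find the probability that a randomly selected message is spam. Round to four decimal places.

0.3741

P(S|S2) = 1 − 0.53 = 0.47.
P(S|S3) = 1 − 0.9 = 0.1.
P(S|S4) = 1 − 0.46 = 0.54.
P(S|S5) = 1 − 0.79 = 0.21.
P(S|S6) = 1 − 0.44 = 0.56.
P(S) = P(S|S1)·P(S1) + P(S|S2)·P(S2) + P(S|S3)·P(S3) + P(S|S4)·P(S4) + P(S|S5)·P(S5) + P(S|S6)·P(S6)
      = 0.36·0.164 + 0.47·0.169 + 0.1·0.193 + 0.54·0.109 + 0.21·0.134 + 0.56·0.231
      = 0.05904 + 0.07943 + 0.0193 + 0.05886 + 0.02814 + 0.12936 = 0.37413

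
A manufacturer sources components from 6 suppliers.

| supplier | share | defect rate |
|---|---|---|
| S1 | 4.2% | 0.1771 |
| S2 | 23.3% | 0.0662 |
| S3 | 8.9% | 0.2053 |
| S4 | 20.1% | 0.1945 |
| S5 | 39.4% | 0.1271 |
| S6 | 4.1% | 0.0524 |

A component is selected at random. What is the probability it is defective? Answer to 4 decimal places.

0.1325

P(D) = P(D|S1)·P(S1) + P(D|S2)·P(S2) + P(D|S3)·P(S3) + P(D|S4)·P(S4) + P(D|S5)·P(S5) + P(D|S6)·P(S6)
      = 0.1771·0.042 + 0.0662·0.233 + 0.2053·0.089 + 0.1945·0.201 + 0.1271·0.394 + 0.0524·0.041
      = 0.0074382 + 0.0154246 + 0.0182717 + 0.0390945 + 0.0500774 + 0.0021484 = 0.1324548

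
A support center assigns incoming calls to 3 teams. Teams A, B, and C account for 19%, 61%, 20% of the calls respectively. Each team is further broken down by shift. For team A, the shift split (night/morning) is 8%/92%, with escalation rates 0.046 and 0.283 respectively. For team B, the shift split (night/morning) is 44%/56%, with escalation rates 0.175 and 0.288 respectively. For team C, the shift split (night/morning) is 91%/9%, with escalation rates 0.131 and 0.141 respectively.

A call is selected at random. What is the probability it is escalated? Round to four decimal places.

P(E|A) = 0.08·0.046 + 0.92·0.283 = 0.00368 + 0.26036 = 0.26404
P(E|B) = 0.44·0.175 + 0.56·0.288 = 0.077 + 0.16128 = 0.23828
P(E|C) = 0.91·0.131 + 0.09·0.141 = 0.11921 + 0.01269 = 0.1319
By total probability over the outer partition,
P(E) = 0.19·0.26404 + 0.61·0.23828 + 0.2·0.1319
      = 0.0501676 + 0.1453508 + 0.02638 = 0.2218984

0.2219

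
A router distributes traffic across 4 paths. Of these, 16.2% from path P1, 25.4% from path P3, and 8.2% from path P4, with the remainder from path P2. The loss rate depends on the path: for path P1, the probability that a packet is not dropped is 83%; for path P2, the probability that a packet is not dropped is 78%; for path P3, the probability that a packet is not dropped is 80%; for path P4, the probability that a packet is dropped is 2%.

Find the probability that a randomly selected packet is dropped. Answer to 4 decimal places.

P(L) ≈ 0.1904

P(P2) = 1 − (0.162 + 0.254 + 0.082) = 0.502.
P(L|P1) = 1 − 0.83 = 0.17.
P(L|P2) = 1 − 0.78 = 0.22.
P(L|P3) = 1 − 0.8 = 0.2.
P(L) = P(L|P1)·P(P1) + P(L|P2)·P(P2) + P(L|P3)·P(P3) + P(L|P4)·P(P4)
      = 0.17·0.162 + 0.22·0.502 + 0.2·0.254 + 0.02·0.082
      = 0.02754 + 0.11044 + 0.0508 + 0.00164 = 0.19042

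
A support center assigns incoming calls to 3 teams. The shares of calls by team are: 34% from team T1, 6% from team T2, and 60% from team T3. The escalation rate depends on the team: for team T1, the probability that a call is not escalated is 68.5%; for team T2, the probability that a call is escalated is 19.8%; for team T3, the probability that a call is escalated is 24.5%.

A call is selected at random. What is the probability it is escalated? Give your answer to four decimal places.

0.2660

P(E|T1) = 1 − 0.685 = 0.315.
P(E) = P(E|T1)·P(T1) + P(E|T2)·P(T2) + P(E|T3)·P(T3)
      = 0.315·0.34 + 0.198·0.06 + 0.245·0.6
      = 0.1071 + 0.01188 + 0.147 = 0.26598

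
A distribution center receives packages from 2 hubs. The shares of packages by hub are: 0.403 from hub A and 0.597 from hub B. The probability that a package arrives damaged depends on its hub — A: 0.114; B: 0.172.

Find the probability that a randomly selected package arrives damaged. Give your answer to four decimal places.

P(D) = P(D|A)·P(A) + P(D|B)·P(B)
      = 0.114·0.403 + 0.172·0.597
      = 0.045942 + 0.102684 = 0.148626

0.1486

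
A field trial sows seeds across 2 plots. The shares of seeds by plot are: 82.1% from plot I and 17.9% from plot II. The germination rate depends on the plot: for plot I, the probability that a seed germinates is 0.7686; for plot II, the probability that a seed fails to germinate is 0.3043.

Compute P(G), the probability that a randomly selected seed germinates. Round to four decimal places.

P(G|II) = 1 − 0.3043 = 0.6957.
By the law of total probability,
P(G) = P(G|I)·P(I) + P(G|II)·P(II)
      = 0.7686·0.821 + 0.6957·0.179
      = 0.6310206 + 0.1245303 = 0.7555509

P(G) ≈ 0.7556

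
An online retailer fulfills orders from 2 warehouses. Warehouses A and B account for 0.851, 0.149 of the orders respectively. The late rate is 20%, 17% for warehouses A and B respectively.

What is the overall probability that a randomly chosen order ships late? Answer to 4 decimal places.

By the law of total probability,
P(L) = P(L|A)·P(A) + P(L|B)·P(B)
      = 0.2·0.851 + 0.17·0.149
      = 0.1702 + 0.02533 = 0.19553

0.1955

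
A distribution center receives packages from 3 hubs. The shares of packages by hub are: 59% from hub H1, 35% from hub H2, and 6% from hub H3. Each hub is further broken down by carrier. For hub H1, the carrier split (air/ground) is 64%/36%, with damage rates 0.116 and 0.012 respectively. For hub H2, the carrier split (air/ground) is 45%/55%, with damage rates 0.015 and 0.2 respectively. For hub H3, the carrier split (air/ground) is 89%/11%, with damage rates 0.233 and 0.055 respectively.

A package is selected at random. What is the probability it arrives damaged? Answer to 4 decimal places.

P(D|H1) = 0.64·0.116 + 0.36·0.012 = 0.07424 + 0.00432 = 0.07856
P(D|H2) = 0.45·0.015 + 0.55·0.2 = 0.00675 + 0.11 = 0.11675
P(D|H3) = 0.89·0.233 + 0.11·0.055 = 0.20737 + 0.00605 = 0.21342
By total probability over the outer partition,
P(D) = 0.59·0.07856 + 0.35·0.11675 + 0.06·0.21342
      = 0.0463504 + 0.0408625 + 0.0128052 = 0.1000181

P(D) ≈ 0.1000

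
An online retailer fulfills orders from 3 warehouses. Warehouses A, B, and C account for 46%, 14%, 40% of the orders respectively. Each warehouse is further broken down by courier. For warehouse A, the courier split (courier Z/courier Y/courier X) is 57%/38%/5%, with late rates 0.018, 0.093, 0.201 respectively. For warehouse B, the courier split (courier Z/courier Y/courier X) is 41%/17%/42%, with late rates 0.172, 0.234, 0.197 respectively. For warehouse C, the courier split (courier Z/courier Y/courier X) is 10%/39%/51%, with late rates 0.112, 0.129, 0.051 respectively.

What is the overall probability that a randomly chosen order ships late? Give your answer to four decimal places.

0.0876

P(L|A) = 0.57·0.018 + 0.38·0.093 + 0.05·0.201 = 0.01026 + 0.03534 + 0.01005 = 0.05565
P(L|B) = 0.41·0.172 + 0.17·0.234 + 0.42·0.197 = 0.07052 + 0.03978 + 0.08274 = 0.19304
P(L|C) = 0.1·0.112 + 0.39·0.129 + 0.51·0.051 = 0.0112 + 0.05031 + 0.02601 = 0.08752
By total probability over the outer partition,
P(L) = 0.46·0.05565 + 0.14·0.19304 + 0.4·0.08752
      = 0.025599 + 0.0270256 + 0.035008 = 0.0876326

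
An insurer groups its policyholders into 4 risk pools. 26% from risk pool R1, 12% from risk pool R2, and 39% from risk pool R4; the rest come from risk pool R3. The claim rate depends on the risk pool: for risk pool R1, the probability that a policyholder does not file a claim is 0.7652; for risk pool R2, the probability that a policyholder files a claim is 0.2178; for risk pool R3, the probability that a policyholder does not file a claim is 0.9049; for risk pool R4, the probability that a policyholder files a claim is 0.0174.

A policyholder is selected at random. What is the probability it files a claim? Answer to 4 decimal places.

0.1158

P(R3) = 1 − (0.26 + 0.12 + 0.39) = 0.23.
P(C|R1) = 1 − 0.7652 = 0.2348.
P(C|R3) = 1 − 0.9049 = 0.0951.
P(C) = P(C|R1)·P(R1) + P(C|R2)·P(R2) + P(C|R3)·P(R3) + P(C|R4)·P(R4)
      = 0.2348·0.26 + 0.2178·0.12 + 0.0951·0.23 + 0.0174·0.39
      = 0.061048 + 0.026136 + 0.021873 + 0.006786 = 0.115843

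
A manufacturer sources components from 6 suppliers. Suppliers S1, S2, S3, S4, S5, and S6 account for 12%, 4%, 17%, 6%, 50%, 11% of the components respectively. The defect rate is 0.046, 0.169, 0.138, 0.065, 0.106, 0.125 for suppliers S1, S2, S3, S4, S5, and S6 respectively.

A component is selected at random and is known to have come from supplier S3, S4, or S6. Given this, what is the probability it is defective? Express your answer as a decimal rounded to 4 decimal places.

P(D|S) ≈ 0.1209

Let S = {S3, S4, S6}.
P(S) = 0.17 + 0.06 + 0.11 = 0.34.
P(D ∩ S) = 0.138·0.17 + 0.065·0.06 + 0.125·0.11 = 0.02346 + 0.0039 + 0.01375 = 0.04111.
P(D | S) = 0.04111 / 0.34 = 0.120912…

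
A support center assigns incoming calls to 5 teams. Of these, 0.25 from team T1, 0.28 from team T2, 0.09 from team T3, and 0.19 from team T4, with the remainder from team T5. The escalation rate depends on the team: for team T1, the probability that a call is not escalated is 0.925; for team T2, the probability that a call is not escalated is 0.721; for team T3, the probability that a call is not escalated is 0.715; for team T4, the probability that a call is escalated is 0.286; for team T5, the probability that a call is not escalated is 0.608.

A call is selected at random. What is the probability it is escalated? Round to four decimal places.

P(T5) = 1 − (0.25 + 0.28 + 0.09 + 0.19) = 0.19.
P(E|T1) = 1 − 0.925 = 0.075.
P(E|T2) = 1 − 0.721 = 0.279.
P(E|T3) = 1 − 0.715 = 0.285.
P(E|T5) = 1 − 0.608 = 0.392.
Using total probability over the partition,
P(E) = P(E|T1)·P(T1) + P(E|T2)·P(T2) + P(E|T3)·P(T3) + P(E|T4)·P(T4) + P(E|T5)·P(T5)
      = 0.075·0.25 + 0.279·0.28 + 0.285·0.09 + 0.286·0.19 + 0.392·0.19
      = 0.01875 + 0.07812 + 0.02565 + 0.05434 + 0.07448 = 0.25134

0.2513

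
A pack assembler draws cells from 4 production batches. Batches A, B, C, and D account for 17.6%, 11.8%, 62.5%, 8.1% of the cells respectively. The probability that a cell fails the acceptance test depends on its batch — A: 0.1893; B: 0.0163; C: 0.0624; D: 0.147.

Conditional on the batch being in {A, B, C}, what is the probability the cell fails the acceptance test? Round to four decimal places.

0.0808

Let S = {A, B, C}.
P(S) = 0.176 + 0.118 + 0.625 = 0.919.
P(F ∩ S) = 0.1893·0.176 + 0.0163·0.118 + 0.0624·0.625 = 0.0333168 + 0.0019234 + 0.039 = 0.0742402.
P(F | S) = 0.0742402 / 0.919 = 0.080784…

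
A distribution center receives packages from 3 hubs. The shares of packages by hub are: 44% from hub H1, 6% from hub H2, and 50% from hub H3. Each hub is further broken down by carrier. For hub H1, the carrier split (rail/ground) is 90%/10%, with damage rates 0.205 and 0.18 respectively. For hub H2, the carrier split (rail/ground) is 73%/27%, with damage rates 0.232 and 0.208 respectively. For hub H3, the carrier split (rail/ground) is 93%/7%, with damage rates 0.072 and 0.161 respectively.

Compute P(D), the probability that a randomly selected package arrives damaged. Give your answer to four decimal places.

P(D|H1) = 0.9·0.205 + 0.1·0.18 = 0.1845 + 0.018 = 0.2025
P(D|H2) = 0.73·0.232 + 0.27·0.208 = 0.16936 + 0.05616 = 0.22552
P(D|H3) = 0.93·0.072 + 0.07·0.161 = 0.06696 + 0.01127 = 0.07823
Then overall,
P(D) = 0.44·0.2025 + 0.06·0.22552 + 0.5·0.07823
      = 0.0891 + 0.0135312 + 0.039115 = 0.1417462

0.1417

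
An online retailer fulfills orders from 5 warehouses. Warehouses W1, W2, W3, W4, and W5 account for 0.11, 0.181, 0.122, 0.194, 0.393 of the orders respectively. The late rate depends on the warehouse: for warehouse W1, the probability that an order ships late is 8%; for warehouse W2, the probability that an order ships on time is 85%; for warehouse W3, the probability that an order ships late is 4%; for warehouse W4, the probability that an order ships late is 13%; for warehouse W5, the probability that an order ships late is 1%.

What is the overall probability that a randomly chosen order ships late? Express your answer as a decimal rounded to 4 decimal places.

0.0700

P(L|W2) = 1 − 0.85 = 0.15.
By the law of total probability,
P(L) = P(L|W1)·P(W1) + P(L|W2)·P(W2) + P(L|W3)·P(W3) + P(L|W4)·P(W4) + P(L|W5)·P(W5)
      = 0.08·0.11 + 0.15·0.181 + 0.04·0.122 + 0.13·0.194 + 0.01·0.393
      = 0.0088 + 0.02715 + 0.00488 + 0.02522 + 0.00393 = 0.06998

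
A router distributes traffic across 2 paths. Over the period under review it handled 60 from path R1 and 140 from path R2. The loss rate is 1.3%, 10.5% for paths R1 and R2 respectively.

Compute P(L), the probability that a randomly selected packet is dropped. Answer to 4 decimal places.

Total: 60 + 140 = 200.
P(R1) = 60/200 = 0.3. P(R2) = 140/200 = 0.7.
P(L) = P(L|R1)·P(R1) + P(L|R2)·P(R2)
      = 0.013·0.3 + 0.105·0.7
      = 0.0039 + 0.0735 = 0.0774

P(L) ≈ 0.0774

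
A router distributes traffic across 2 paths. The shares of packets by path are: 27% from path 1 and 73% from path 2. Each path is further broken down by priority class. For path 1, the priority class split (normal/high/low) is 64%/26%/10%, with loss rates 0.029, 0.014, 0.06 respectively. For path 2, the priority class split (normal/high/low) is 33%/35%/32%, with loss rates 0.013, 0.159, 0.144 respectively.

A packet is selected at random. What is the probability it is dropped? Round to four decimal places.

0.0850

P(L|1) = 0.64·0.029 + 0.26·0.014 + 0.1·0.06 = 0.01856 + 0.00364 + 0.006 = 0.0282
P(L|2) = 0.33·0.013 + 0.35·0.159 + 0.32·0.144 = 0.00429 + 0.05565 + 0.04608 = 0.10602
By total probability over the outer partition,
P(L) = 0.27·0.0282 + 0.73·0.10602
      = 0.007614 + 0.0773946 = 0.0850086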